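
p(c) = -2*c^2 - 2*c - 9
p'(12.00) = -50.00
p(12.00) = -321.00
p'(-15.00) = 58.00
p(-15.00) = -429.00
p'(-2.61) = 8.44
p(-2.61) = -17.40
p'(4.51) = -20.04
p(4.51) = -58.70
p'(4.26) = -19.04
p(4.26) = -53.82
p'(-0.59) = 0.36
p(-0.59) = -8.52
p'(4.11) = -18.44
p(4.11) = -51.00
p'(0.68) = -4.72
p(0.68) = -11.28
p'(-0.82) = 1.28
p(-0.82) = -8.70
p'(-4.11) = 14.44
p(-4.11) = -34.56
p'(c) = -4*c - 2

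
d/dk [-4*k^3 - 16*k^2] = 4*k*(-3*k - 8)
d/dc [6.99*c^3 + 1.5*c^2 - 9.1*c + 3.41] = 20.97*c^2 + 3.0*c - 9.1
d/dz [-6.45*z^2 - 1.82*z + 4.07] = -12.9*z - 1.82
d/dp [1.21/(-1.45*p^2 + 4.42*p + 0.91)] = (3.509*p - 5.3482)/(-1.45*p^2 + 4.42*p + 0.91)^2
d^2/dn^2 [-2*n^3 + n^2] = 2 - 12*n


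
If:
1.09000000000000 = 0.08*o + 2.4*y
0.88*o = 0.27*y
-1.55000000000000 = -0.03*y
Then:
No Solution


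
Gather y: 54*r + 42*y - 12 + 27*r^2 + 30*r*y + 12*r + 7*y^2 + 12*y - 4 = 27*r^2 + 66*r + 7*y^2 + y*(30*r + 54) - 16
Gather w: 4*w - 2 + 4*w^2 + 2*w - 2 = 4*w^2 + 6*w - 4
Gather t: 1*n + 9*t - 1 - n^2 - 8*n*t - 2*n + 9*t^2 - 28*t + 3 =-n^2 - n + 9*t^2 + t*(-8*n - 19) + 2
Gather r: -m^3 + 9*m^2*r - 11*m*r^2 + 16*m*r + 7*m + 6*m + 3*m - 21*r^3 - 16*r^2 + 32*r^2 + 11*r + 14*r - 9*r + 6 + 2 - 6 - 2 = -m^3 + 16*m - 21*r^3 + r^2*(16 - 11*m) + r*(9*m^2 + 16*m + 16)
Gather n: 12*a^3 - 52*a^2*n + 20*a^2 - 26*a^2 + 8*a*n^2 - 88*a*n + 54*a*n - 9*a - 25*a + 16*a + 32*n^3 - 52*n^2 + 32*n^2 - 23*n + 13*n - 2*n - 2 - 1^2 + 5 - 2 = 12*a^3 - 6*a^2 - 18*a + 32*n^3 + n^2*(8*a - 20) + n*(-52*a^2 - 34*a - 12)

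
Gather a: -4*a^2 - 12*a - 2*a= -4*a^2 - 14*a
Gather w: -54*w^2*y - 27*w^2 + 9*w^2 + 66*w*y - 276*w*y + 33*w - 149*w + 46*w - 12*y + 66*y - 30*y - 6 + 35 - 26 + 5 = w^2*(-54*y - 18) + w*(-210*y - 70) + 24*y + 8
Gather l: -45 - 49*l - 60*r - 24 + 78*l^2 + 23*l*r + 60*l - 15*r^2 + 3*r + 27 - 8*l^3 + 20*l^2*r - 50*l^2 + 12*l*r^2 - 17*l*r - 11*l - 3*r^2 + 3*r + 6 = -8*l^3 + l^2*(20*r + 28) + l*(12*r^2 + 6*r) - 18*r^2 - 54*r - 36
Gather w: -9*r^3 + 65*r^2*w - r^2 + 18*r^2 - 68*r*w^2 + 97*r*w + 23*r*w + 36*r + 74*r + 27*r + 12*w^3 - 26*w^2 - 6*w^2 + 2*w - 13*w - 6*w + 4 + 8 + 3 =-9*r^3 + 17*r^2 + 137*r + 12*w^3 + w^2*(-68*r - 32) + w*(65*r^2 + 120*r - 17) + 15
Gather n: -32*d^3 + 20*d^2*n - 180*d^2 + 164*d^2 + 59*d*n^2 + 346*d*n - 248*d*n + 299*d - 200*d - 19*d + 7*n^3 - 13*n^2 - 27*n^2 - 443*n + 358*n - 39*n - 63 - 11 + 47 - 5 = -32*d^3 - 16*d^2 + 80*d + 7*n^3 + n^2*(59*d - 40) + n*(20*d^2 + 98*d - 124) - 32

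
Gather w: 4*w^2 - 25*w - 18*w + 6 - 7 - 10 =4*w^2 - 43*w - 11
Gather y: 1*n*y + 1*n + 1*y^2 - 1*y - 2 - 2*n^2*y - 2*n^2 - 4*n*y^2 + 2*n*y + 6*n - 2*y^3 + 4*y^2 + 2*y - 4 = -2*n^2 + 7*n - 2*y^3 + y^2*(5 - 4*n) + y*(-2*n^2 + 3*n + 1) - 6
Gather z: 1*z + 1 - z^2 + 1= -z^2 + z + 2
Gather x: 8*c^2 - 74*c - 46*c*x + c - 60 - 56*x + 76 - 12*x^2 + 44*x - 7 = 8*c^2 - 73*c - 12*x^2 + x*(-46*c - 12) + 9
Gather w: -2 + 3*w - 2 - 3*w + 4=0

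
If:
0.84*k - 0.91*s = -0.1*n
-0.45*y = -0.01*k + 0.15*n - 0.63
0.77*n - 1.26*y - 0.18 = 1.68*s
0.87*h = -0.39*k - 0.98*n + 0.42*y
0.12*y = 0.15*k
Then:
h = -2.87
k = 0.43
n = 2.61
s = 0.69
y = 0.54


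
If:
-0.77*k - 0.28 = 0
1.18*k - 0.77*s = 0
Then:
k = -0.36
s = -0.56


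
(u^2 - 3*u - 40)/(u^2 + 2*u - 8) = (u^2 - 3*u - 40)/(u^2 + 2*u - 8)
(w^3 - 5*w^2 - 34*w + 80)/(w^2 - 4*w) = (w^3 - 5*w^2 - 34*w + 80)/(w*(w - 4))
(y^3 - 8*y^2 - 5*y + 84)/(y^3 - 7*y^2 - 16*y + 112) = (y + 3)/(y + 4)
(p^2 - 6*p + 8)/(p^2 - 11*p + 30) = (p^2 - 6*p + 8)/(p^2 - 11*p + 30)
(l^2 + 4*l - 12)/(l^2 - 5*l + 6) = (l + 6)/(l - 3)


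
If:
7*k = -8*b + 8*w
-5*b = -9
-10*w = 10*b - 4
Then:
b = 9/5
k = -128/35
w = -7/5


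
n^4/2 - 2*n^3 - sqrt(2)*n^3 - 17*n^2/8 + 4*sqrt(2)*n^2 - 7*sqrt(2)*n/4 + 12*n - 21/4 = (n/2 + sqrt(2)/2)*(n - 7/2)*(n - 1/2)*(n - 3*sqrt(2))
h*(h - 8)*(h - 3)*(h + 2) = h^4 - 9*h^3 + 2*h^2 + 48*h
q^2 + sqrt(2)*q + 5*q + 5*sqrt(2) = (q + 5)*(q + sqrt(2))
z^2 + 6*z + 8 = (z + 2)*(z + 4)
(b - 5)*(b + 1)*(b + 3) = b^3 - b^2 - 17*b - 15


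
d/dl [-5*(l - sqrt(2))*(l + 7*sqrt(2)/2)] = -10*l - 25*sqrt(2)/2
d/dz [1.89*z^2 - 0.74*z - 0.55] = 3.78*z - 0.74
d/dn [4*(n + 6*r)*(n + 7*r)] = 8*n + 52*r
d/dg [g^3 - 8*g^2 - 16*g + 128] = 3*g^2 - 16*g - 16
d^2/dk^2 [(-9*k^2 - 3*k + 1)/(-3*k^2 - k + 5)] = 28*(27*k^2 + 9*k + 16)/(27*k^6 + 27*k^5 - 126*k^4 - 89*k^3 + 210*k^2 + 75*k - 125)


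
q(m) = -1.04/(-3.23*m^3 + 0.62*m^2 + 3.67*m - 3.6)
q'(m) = -1.04*(9.69*m^2 - 1.24*m - 3.67)/(-3.23*m^3 + 0.62*m^2 + 3.67*m - 3.6)^2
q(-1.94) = -0.07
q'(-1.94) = -0.16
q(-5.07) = -0.00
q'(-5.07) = -0.00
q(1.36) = 0.19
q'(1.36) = -0.42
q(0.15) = 0.34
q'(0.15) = 0.41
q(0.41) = 0.47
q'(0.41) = 0.54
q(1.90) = 0.06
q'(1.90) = -0.11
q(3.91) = 0.01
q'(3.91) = -0.00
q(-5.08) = -0.00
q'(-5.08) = -0.00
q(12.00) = 0.00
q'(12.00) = -0.00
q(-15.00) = -0.00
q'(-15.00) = -0.00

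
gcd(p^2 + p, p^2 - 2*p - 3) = p + 1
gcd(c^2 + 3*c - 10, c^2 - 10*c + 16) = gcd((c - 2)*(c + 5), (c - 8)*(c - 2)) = c - 2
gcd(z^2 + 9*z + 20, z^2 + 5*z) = z + 5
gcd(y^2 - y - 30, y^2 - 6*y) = y - 6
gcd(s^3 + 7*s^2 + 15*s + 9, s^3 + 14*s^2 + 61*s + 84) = s + 3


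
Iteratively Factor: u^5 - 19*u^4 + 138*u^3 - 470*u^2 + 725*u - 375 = (u - 1)*(u^4 - 18*u^3 + 120*u^2 - 350*u + 375) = (u - 3)*(u - 1)*(u^3 - 15*u^2 + 75*u - 125) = (u - 5)*(u - 3)*(u - 1)*(u^2 - 10*u + 25) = (u - 5)^2*(u - 3)*(u - 1)*(u - 5)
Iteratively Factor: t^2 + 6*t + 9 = (t + 3)*(t + 3)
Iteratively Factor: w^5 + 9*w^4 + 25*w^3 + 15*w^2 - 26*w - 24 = (w - 1)*(w^4 + 10*w^3 + 35*w^2 + 50*w + 24) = (w - 1)*(w + 2)*(w^3 + 8*w^2 + 19*w + 12) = (w - 1)*(w + 1)*(w + 2)*(w^2 + 7*w + 12) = (w - 1)*(w + 1)*(w + 2)*(w + 4)*(w + 3)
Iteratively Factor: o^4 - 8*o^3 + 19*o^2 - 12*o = (o - 4)*(o^3 - 4*o^2 + 3*o) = (o - 4)*(o - 1)*(o^2 - 3*o) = o*(o - 4)*(o - 1)*(o - 3)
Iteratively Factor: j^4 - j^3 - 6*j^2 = (j + 2)*(j^3 - 3*j^2) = j*(j + 2)*(j^2 - 3*j) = j^2*(j + 2)*(j - 3)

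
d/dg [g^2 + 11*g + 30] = 2*g + 11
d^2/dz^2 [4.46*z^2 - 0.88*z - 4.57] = 8.92000000000000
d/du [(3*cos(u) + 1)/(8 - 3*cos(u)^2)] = 3*(3*sin(u)^2 - 2*cos(u) - 11)*sin(u)/(3*cos(u)^2 - 8)^2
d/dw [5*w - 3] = 5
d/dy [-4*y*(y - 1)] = 4 - 8*y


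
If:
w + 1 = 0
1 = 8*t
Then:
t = 1/8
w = -1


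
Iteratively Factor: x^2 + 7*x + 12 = (x + 3)*(x + 4)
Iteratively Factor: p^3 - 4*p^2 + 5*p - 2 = (p - 1)*(p^2 - 3*p + 2) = (p - 2)*(p - 1)*(p - 1)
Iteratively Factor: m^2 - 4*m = (m)*(m - 4)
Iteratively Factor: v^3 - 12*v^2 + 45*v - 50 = (v - 5)*(v^2 - 7*v + 10) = (v - 5)^2*(v - 2)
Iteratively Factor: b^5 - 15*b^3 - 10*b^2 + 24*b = (b - 1)*(b^4 + b^3 - 14*b^2 - 24*b) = b*(b - 1)*(b^3 + b^2 - 14*b - 24) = b*(b - 1)*(b + 3)*(b^2 - 2*b - 8) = b*(b - 1)*(b + 2)*(b + 3)*(b - 4)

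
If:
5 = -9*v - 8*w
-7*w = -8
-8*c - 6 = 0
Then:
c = -3/4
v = -11/7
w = 8/7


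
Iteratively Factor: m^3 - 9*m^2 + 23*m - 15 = (m - 3)*(m^2 - 6*m + 5) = (m - 3)*(m - 1)*(m - 5)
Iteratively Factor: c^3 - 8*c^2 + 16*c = (c)*(c^2 - 8*c + 16) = c*(c - 4)*(c - 4)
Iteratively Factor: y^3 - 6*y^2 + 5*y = (y)*(y^2 - 6*y + 5) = y*(y - 5)*(y - 1)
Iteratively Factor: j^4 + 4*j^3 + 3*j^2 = (j)*(j^3 + 4*j^2 + 3*j) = j*(j + 3)*(j^2 + j) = j^2*(j + 3)*(j + 1)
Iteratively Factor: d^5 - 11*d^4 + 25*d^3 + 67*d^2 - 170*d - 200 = (d - 5)*(d^4 - 6*d^3 - 5*d^2 + 42*d + 40) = (d - 5)*(d + 1)*(d^3 - 7*d^2 + 2*d + 40) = (d - 5)*(d - 4)*(d + 1)*(d^2 - 3*d - 10) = (d - 5)^2*(d - 4)*(d + 1)*(d + 2)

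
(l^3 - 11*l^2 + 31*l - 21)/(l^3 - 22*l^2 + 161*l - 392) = (l^2 - 4*l + 3)/(l^2 - 15*l + 56)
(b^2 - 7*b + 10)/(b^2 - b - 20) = (b - 2)/(b + 4)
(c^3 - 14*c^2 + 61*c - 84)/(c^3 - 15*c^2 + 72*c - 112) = (c - 3)/(c - 4)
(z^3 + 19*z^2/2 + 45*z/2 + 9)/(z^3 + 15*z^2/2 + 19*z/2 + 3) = (z + 3)/(z + 1)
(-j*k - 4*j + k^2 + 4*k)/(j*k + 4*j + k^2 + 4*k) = (-j + k)/(j + k)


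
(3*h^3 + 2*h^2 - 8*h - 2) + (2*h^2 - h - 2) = 3*h^3 + 4*h^2 - 9*h - 4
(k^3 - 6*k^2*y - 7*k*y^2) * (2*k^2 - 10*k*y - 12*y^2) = 2*k^5 - 22*k^4*y + 34*k^3*y^2 + 142*k^2*y^3 + 84*k*y^4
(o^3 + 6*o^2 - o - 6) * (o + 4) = o^4 + 10*o^3 + 23*o^2 - 10*o - 24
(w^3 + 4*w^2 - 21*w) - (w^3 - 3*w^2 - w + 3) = 7*w^2 - 20*w - 3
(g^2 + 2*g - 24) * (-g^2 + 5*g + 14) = -g^4 + 3*g^3 + 48*g^2 - 92*g - 336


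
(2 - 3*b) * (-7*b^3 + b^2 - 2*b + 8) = 21*b^4 - 17*b^3 + 8*b^2 - 28*b + 16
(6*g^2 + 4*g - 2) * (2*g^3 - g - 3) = 12*g^5 + 8*g^4 - 10*g^3 - 22*g^2 - 10*g + 6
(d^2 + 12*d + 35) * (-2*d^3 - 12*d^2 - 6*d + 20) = -2*d^5 - 36*d^4 - 220*d^3 - 472*d^2 + 30*d + 700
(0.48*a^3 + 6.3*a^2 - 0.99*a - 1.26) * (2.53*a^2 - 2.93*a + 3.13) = 1.2144*a^5 + 14.5326*a^4 - 19.4613*a^3 + 19.4319*a^2 + 0.5931*a - 3.9438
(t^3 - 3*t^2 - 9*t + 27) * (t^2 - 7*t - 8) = t^5 - 10*t^4 + 4*t^3 + 114*t^2 - 117*t - 216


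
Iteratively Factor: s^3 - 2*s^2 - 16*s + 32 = (s - 4)*(s^2 + 2*s - 8) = (s - 4)*(s - 2)*(s + 4)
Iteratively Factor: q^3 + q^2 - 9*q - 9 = (q + 3)*(q^2 - 2*q - 3) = (q + 1)*(q + 3)*(q - 3)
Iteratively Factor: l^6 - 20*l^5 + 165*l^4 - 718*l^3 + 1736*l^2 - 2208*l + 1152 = (l - 4)*(l^5 - 16*l^4 + 101*l^3 - 314*l^2 + 480*l - 288) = (l - 4)*(l - 3)*(l^4 - 13*l^3 + 62*l^2 - 128*l + 96) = (l - 4)^2*(l - 3)*(l^3 - 9*l^2 + 26*l - 24) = (l - 4)^3*(l - 3)*(l^2 - 5*l + 6) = (l - 4)^3*(l - 3)^2*(l - 2)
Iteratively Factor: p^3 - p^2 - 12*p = (p + 3)*(p^2 - 4*p) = p*(p + 3)*(p - 4)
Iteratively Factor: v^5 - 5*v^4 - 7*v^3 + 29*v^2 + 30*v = (v - 3)*(v^4 - 2*v^3 - 13*v^2 - 10*v) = v*(v - 3)*(v^3 - 2*v^2 - 13*v - 10) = v*(v - 5)*(v - 3)*(v^2 + 3*v + 2) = v*(v - 5)*(v - 3)*(v + 2)*(v + 1)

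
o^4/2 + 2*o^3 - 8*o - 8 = (o/2 + 1)*(o - 2)*(o + 2)^2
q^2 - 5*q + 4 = (q - 4)*(q - 1)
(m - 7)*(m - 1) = m^2 - 8*m + 7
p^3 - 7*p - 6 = (p - 3)*(p + 1)*(p + 2)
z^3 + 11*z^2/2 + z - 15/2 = (z - 1)*(z + 3/2)*(z + 5)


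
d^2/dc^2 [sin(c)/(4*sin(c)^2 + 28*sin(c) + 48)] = (-sin(c)^5 + 7*sin(c)^4 + 74*sin(c)^3 + 84*sin(c)^2 - 216*sin(c) - 168)/(4*(sin(c) + 3)^3*(sin(c) + 4)^3)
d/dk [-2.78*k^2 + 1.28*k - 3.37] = 1.28 - 5.56*k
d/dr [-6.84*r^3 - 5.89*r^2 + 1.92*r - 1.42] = -20.52*r^2 - 11.78*r + 1.92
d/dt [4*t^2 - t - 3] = 8*t - 1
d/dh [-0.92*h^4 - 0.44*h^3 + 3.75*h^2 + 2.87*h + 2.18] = -3.68*h^3 - 1.32*h^2 + 7.5*h + 2.87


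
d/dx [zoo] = 0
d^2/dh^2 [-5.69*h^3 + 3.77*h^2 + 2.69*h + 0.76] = 7.54 - 34.14*h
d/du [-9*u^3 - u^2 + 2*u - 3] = -27*u^2 - 2*u + 2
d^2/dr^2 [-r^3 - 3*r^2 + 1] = -6*r - 6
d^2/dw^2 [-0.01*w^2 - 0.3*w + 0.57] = -0.0200000000000000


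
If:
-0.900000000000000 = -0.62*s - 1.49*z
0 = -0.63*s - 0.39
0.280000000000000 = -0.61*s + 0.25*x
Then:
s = -0.62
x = -0.39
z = 0.86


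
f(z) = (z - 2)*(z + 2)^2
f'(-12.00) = 380.00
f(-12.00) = -1400.00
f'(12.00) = 476.00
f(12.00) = 1960.00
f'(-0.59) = -5.32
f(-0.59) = -5.15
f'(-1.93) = -0.55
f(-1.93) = -0.02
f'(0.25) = -2.81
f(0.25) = -8.86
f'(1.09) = 3.92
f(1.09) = -8.69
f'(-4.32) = 34.71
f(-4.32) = -34.02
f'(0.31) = -2.47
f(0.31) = -9.02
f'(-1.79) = -1.55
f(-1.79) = -0.17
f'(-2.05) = 0.41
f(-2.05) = -0.01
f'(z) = (z - 2)*(2*z + 4) + (z + 2)^2 = (z + 2)*(3*z - 2)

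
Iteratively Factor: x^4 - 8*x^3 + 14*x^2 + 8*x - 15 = (x - 3)*(x^3 - 5*x^2 - x + 5) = (x - 3)*(x + 1)*(x^2 - 6*x + 5) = (x - 3)*(x - 1)*(x + 1)*(x - 5)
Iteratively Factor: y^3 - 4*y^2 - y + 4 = (y - 1)*(y^2 - 3*y - 4) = (y - 1)*(y + 1)*(y - 4)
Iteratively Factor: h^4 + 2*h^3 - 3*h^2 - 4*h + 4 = (h + 2)*(h^3 - 3*h + 2) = (h - 1)*(h + 2)*(h^2 + h - 2) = (h - 1)*(h + 2)^2*(h - 1)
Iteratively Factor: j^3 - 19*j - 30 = (j - 5)*(j^2 + 5*j + 6) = (j - 5)*(j + 2)*(j + 3)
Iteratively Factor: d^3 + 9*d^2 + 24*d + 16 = (d + 4)*(d^2 + 5*d + 4) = (d + 4)^2*(d + 1)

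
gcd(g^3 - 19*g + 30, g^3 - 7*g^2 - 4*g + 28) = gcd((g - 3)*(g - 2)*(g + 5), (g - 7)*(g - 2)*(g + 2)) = g - 2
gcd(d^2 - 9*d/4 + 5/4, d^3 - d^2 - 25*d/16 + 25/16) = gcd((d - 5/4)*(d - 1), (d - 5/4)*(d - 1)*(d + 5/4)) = d^2 - 9*d/4 + 5/4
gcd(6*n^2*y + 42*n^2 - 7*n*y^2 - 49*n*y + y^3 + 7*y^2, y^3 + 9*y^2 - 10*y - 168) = y + 7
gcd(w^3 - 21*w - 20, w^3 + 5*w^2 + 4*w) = w^2 + 5*w + 4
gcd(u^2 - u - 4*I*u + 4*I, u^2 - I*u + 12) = u - 4*I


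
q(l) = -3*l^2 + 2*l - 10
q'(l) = 2 - 6*l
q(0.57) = -9.83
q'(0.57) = -1.42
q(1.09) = -11.38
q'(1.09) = -4.54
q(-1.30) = -17.67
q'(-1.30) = 9.80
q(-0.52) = -11.85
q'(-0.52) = 5.12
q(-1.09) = -15.74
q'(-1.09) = 8.54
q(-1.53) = -20.08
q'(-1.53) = 11.18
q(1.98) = -17.80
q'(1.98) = -9.88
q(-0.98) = -14.84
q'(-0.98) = 7.88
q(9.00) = -235.00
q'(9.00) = -52.00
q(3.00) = -31.00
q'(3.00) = -16.00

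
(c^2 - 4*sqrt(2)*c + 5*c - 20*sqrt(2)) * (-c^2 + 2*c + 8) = -c^4 - 3*c^3 + 4*sqrt(2)*c^3 + 12*sqrt(2)*c^2 + 18*c^2 - 72*sqrt(2)*c + 40*c - 160*sqrt(2)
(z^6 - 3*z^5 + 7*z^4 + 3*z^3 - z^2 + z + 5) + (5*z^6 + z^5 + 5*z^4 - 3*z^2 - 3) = 6*z^6 - 2*z^5 + 12*z^4 + 3*z^3 - 4*z^2 + z + 2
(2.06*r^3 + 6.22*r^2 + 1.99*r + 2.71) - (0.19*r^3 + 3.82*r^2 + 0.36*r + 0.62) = 1.87*r^3 + 2.4*r^2 + 1.63*r + 2.09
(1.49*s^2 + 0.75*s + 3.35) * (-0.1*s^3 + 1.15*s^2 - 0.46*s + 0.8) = -0.149*s^5 + 1.6385*s^4 - 0.1579*s^3 + 4.6995*s^2 - 0.941*s + 2.68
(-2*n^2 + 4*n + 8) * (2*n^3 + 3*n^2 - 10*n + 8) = -4*n^5 + 2*n^4 + 48*n^3 - 32*n^2 - 48*n + 64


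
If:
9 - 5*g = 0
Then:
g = 9/5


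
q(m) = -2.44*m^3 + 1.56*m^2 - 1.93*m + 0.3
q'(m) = -7.32*m^2 + 3.12*m - 1.93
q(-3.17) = 99.82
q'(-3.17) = -85.38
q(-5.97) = 586.60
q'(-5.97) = -281.45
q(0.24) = -0.11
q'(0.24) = -1.60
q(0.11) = 0.10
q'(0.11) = -1.68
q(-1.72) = 20.65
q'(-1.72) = -28.95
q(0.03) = 0.24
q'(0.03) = -1.84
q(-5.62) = 493.53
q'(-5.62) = -250.66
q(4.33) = -176.89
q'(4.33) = -125.66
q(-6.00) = 595.08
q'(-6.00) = -284.17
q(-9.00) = 1922.79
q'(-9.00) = -622.93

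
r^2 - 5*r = r*(r - 5)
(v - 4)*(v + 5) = v^2 + v - 20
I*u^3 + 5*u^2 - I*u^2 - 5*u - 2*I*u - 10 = (u - 2)*(u - 5*I)*(I*u + I)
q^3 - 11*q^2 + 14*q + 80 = (q - 8)*(q - 5)*(q + 2)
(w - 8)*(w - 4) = w^2 - 12*w + 32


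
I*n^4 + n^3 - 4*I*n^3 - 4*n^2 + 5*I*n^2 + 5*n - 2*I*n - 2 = (n - 2)*(n - 1)^2*(I*n + 1)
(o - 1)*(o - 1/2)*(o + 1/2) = o^3 - o^2 - o/4 + 1/4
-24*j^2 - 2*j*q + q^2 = (-6*j + q)*(4*j + q)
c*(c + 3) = c^2 + 3*c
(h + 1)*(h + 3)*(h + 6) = h^3 + 10*h^2 + 27*h + 18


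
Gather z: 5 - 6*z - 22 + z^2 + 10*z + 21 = z^2 + 4*z + 4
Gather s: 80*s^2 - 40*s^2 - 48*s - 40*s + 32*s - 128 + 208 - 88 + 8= 40*s^2 - 56*s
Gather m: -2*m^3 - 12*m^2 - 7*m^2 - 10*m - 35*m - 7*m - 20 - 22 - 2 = -2*m^3 - 19*m^2 - 52*m - 44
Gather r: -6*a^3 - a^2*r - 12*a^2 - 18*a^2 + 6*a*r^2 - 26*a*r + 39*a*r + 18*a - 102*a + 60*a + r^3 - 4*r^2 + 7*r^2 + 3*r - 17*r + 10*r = -6*a^3 - 30*a^2 - 24*a + r^3 + r^2*(6*a + 3) + r*(-a^2 + 13*a - 4)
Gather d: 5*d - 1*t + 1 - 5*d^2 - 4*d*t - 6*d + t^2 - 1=-5*d^2 + d*(-4*t - 1) + t^2 - t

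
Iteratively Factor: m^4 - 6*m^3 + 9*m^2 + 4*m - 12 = (m + 1)*(m^3 - 7*m^2 + 16*m - 12) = (m - 3)*(m + 1)*(m^2 - 4*m + 4) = (m - 3)*(m - 2)*(m + 1)*(m - 2)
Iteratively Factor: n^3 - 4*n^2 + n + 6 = (n - 2)*(n^2 - 2*n - 3) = (n - 2)*(n + 1)*(n - 3)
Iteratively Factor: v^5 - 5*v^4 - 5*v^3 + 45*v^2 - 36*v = (v + 3)*(v^4 - 8*v^3 + 19*v^2 - 12*v) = v*(v + 3)*(v^3 - 8*v^2 + 19*v - 12) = v*(v - 1)*(v + 3)*(v^2 - 7*v + 12) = v*(v - 4)*(v - 1)*(v + 3)*(v - 3)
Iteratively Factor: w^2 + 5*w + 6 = (w + 2)*(w + 3)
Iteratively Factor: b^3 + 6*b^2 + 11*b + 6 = (b + 2)*(b^2 + 4*b + 3) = (b + 1)*(b + 2)*(b + 3)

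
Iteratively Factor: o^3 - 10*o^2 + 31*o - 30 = (o - 5)*(o^2 - 5*o + 6) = (o - 5)*(o - 2)*(o - 3)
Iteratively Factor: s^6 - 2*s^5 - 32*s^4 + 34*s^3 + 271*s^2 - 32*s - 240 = (s + 1)*(s^5 - 3*s^4 - 29*s^3 + 63*s^2 + 208*s - 240) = (s - 5)*(s + 1)*(s^4 + 2*s^3 - 19*s^2 - 32*s + 48) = (s - 5)*(s - 1)*(s + 1)*(s^3 + 3*s^2 - 16*s - 48) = (s - 5)*(s - 1)*(s + 1)*(s + 3)*(s^2 - 16) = (s - 5)*(s - 1)*(s + 1)*(s + 3)*(s + 4)*(s - 4)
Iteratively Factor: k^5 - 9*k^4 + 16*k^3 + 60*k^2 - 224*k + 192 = (k - 2)*(k^4 - 7*k^3 + 2*k^2 + 64*k - 96) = (k - 2)*(k + 3)*(k^3 - 10*k^2 + 32*k - 32) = (k - 2)^2*(k + 3)*(k^2 - 8*k + 16) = (k - 4)*(k - 2)^2*(k + 3)*(k - 4)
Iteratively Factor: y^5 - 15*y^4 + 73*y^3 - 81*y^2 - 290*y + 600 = (y - 5)*(y^4 - 10*y^3 + 23*y^2 + 34*y - 120) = (y - 5)*(y + 2)*(y^3 - 12*y^2 + 47*y - 60) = (y - 5)*(y - 3)*(y + 2)*(y^2 - 9*y + 20) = (y - 5)*(y - 4)*(y - 3)*(y + 2)*(y - 5)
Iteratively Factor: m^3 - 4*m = (m + 2)*(m^2 - 2*m) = (m - 2)*(m + 2)*(m)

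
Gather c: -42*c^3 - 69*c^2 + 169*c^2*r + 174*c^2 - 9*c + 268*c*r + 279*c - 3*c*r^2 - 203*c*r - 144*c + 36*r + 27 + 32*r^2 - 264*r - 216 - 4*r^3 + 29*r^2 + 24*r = -42*c^3 + c^2*(169*r + 105) + c*(-3*r^2 + 65*r + 126) - 4*r^3 + 61*r^2 - 204*r - 189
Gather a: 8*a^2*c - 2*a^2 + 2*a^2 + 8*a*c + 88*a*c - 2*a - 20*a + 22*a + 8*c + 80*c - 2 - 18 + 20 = 8*a^2*c + 96*a*c + 88*c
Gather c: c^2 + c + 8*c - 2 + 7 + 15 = c^2 + 9*c + 20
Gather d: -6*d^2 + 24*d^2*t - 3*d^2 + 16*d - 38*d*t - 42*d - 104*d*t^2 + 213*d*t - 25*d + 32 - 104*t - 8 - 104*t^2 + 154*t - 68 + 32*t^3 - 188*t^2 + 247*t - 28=d^2*(24*t - 9) + d*(-104*t^2 + 175*t - 51) + 32*t^3 - 292*t^2 + 297*t - 72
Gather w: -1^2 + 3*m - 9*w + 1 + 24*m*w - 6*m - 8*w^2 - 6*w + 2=-3*m - 8*w^2 + w*(24*m - 15) + 2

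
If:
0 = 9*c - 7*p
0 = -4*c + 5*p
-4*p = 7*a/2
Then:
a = 0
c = 0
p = 0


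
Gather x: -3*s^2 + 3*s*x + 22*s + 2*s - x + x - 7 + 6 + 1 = -3*s^2 + 3*s*x + 24*s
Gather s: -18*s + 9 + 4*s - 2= 7 - 14*s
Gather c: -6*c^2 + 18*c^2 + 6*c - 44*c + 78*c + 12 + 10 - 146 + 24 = 12*c^2 + 40*c - 100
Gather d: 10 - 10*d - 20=-10*d - 10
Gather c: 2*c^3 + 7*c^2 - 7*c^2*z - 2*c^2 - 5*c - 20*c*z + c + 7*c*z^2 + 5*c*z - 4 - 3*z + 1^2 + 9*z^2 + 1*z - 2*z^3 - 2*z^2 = 2*c^3 + c^2*(5 - 7*z) + c*(7*z^2 - 15*z - 4) - 2*z^3 + 7*z^2 - 2*z - 3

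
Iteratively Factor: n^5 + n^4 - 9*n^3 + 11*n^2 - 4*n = (n - 1)*(n^4 + 2*n^3 - 7*n^2 + 4*n) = (n - 1)*(n + 4)*(n^3 - 2*n^2 + n) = (n - 1)^2*(n + 4)*(n^2 - n) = (n - 1)^3*(n + 4)*(n)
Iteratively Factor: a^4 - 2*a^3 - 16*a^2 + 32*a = (a - 4)*(a^3 + 2*a^2 - 8*a) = (a - 4)*(a + 4)*(a^2 - 2*a) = a*(a - 4)*(a + 4)*(a - 2)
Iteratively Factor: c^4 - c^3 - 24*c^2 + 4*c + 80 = (c - 5)*(c^3 + 4*c^2 - 4*c - 16) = (c - 5)*(c - 2)*(c^2 + 6*c + 8) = (c - 5)*(c - 2)*(c + 4)*(c + 2)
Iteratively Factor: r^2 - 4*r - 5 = (r + 1)*(r - 5)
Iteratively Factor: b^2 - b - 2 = (b - 2)*(b + 1)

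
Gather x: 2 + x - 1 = x + 1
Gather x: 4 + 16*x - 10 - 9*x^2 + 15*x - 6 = -9*x^2 + 31*x - 12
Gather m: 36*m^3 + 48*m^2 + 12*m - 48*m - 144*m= 36*m^3 + 48*m^2 - 180*m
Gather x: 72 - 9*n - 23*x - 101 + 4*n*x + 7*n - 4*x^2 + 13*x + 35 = -2*n - 4*x^2 + x*(4*n - 10) + 6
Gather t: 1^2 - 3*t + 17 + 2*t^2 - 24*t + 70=2*t^2 - 27*t + 88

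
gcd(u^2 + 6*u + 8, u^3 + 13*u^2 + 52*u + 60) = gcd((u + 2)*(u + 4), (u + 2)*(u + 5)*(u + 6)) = u + 2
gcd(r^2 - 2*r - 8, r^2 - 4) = r + 2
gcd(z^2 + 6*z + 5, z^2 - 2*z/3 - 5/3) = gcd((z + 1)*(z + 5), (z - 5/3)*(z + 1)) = z + 1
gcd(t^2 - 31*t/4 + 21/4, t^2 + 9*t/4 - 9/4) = t - 3/4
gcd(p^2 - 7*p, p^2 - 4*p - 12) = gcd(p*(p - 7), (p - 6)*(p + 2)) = 1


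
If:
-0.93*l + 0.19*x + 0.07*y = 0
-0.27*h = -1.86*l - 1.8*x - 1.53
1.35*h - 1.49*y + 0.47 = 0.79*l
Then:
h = 1.15720705234969*y - 0.438548943560509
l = 0.0914297730026335*y - 0.154482371907198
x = 0.0791036257497321*y - 0.756150557229971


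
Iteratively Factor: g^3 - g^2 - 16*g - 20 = (g - 5)*(g^2 + 4*g + 4) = (g - 5)*(g + 2)*(g + 2)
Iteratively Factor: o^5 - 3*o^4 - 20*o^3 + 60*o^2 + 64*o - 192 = (o + 2)*(o^4 - 5*o^3 - 10*o^2 + 80*o - 96) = (o - 3)*(o + 2)*(o^3 - 2*o^2 - 16*o + 32) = (o - 4)*(o - 3)*(o + 2)*(o^2 + 2*o - 8) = (o - 4)*(o - 3)*(o - 2)*(o + 2)*(o + 4)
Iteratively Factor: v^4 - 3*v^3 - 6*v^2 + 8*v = (v - 4)*(v^3 + v^2 - 2*v) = (v - 4)*(v + 2)*(v^2 - v) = (v - 4)*(v - 1)*(v + 2)*(v)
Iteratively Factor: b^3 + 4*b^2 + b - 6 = (b + 2)*(b^2 + 2*b - 3) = (b - 1)*(b + 2)*(b + 3)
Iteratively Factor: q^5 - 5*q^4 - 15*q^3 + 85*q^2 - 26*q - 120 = (q + 4)*(q^4 - 9*q^3 + 21*q^2 + q - 30) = (q - 5)*(q + 4)*(q^3 - 4*q^2 + q + 6) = (q - 5)*(q - 2)*(q + 4)*(q^2 - 2*q - 3) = (q - 5)*(q - 2)*(q + 1)*(q + 4)*(q - 3)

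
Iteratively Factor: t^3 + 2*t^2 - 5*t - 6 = (t + 3)*(t^2 - t - 2) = (t + 1)*(t + 3)*(t - 2)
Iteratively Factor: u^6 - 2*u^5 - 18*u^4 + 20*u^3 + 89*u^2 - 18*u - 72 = (u - 1)*(u^5 - u^4 - 19*u^3 + u^2 + 90*u + 72) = (u - 4)*(u - 1)*(u^4 + 3*u^3 - 7*u^2 - 27*u - 18) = (u - 4)*(u - 1)*(u + 1)*(u^3 + 2*u^2 - 9*u - 18) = (u - 4)*(u - 1)*(u + 1)*(u + 3)*(u^2 - u - 6) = (u - 4)*(u - 3)*(u - 1)*(u + 1)*(u + 3)*(u + 2)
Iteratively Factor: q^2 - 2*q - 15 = (q - 5)*(q + 3)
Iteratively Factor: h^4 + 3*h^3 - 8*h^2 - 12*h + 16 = (h - 2)*(h^3 + 5*h^2 + 2*h - 8) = (h - 2)*(h - 1)*(h^2 + 6*h + 8) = (h - 2)*(h - 1)*(h + 2)*(h + 4)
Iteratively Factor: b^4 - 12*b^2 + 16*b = (b - 2)*(b^3 + 2*b^2 - 8*b) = b*(b - 2)*(b^2 + 2*b - 8) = b*(b - 2)*(b + 4)*(b - 2)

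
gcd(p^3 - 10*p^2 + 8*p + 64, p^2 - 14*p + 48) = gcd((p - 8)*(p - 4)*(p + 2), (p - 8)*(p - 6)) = p - 8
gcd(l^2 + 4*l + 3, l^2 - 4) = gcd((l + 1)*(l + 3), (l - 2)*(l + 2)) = 1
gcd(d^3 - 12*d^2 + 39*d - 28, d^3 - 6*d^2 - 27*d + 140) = d^2 - 11*d + 28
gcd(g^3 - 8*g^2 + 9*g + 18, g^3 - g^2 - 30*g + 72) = g - 3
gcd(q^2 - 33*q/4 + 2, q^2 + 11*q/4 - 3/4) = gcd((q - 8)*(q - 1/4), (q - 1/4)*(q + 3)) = q - 1/4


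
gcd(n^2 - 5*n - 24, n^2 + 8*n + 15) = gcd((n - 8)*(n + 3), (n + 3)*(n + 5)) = n + 3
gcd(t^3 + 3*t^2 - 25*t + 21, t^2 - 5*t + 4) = t - 1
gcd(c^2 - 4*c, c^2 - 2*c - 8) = c - 4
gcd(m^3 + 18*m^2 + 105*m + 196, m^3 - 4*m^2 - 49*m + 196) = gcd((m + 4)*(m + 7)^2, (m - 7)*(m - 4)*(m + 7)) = m + 7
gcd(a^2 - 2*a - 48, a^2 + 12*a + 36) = a + 6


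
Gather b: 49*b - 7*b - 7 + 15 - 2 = 42*b + 6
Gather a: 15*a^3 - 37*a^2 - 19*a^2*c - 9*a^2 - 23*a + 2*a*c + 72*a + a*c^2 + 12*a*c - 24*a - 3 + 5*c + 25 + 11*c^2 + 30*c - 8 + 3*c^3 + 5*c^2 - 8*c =15*a^3 + a^2*(-19*c - 46) + a*(c^2 + 14*c + 25) + 3*c^3 + 16*c^2 + 27*c + 14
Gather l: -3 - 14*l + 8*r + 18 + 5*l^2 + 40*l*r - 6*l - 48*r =5*l^2 + l*(40*r - 20) - 40*r + 15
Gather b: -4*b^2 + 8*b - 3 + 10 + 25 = -4*b^2 + 8*b + 32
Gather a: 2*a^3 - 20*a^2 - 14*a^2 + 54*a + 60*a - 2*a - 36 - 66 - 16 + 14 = 2*a^3 - 34*a^2 + 112*a - 104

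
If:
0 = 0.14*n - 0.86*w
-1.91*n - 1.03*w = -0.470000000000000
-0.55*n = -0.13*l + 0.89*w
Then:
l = 1.21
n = 0.23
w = 0.04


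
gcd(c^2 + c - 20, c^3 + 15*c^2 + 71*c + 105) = c + 5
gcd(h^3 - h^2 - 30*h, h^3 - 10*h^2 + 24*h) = h^2 - 6*h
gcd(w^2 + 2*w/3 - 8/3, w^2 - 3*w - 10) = w + 2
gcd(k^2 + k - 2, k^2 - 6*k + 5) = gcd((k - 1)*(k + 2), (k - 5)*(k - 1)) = k - 1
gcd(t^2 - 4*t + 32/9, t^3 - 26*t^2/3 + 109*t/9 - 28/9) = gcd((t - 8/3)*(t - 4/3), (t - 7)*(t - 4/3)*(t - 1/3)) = t - 4/3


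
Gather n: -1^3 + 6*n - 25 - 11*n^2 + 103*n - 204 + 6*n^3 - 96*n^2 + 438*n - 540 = 6*n^3 - 107*n^2 + 547*n - 770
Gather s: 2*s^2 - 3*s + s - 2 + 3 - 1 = 2*s^2 - 2*s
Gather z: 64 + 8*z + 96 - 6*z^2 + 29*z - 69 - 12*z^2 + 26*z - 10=-18*z^2 + 63*z + 81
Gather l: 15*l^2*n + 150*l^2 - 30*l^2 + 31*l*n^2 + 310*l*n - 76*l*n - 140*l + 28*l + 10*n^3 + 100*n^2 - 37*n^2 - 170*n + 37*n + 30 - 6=l^2*(15*n + 120) + l*(31*n^2 + 234*n - 112) + 10*n^3 + 63*n^2 - 133*n + 24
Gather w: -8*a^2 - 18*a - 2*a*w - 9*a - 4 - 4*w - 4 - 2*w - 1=-8*a^2 - 27*a + w*(-2*a - 6) - 9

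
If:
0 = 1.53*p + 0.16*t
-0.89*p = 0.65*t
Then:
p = 0.00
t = 0.00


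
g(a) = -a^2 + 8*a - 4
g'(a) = 8 - 2*a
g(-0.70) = -10.09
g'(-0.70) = 9.40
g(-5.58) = -79.78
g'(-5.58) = 19.16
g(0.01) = -3.92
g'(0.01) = 7.98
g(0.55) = 0.10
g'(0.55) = 6.90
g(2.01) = 8.04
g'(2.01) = 3.98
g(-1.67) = -20.15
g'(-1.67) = 11.34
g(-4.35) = -57.72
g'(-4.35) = 16.70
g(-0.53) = -8.52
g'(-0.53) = 9.06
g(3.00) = 11.00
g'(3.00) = 2.00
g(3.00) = 11.00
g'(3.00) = 2.00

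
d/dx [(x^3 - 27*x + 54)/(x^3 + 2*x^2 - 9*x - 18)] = 2*(x^2 + 24*x + 54)/(x^4 + 10*x^3 + 37*x^2 + 60*x + 36)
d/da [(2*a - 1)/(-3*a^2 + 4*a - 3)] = 2*(3*a^2 - 3*a - 1)/(9*a^4 - 24*a^3 + 34*a^2 - 24*a + 9)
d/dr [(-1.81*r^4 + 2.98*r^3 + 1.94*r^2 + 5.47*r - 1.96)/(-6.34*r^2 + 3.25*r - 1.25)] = (22.9508*r^5 - 36.5407*r^4 + 28.42*r^3 + 29.8098*r^2 - 29.7028*r - 0.467499999999999)/(40.1956*r^4 - 41.21*r^3 + 26.4125*r^2 - 8.125*r + 1.5625)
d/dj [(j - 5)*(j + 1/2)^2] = (2*j + 1)*(6*j - 19)/4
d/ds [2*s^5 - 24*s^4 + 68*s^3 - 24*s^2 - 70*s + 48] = 10*s^4 - 96*s^3 + 204*s^2 - 48*s - 70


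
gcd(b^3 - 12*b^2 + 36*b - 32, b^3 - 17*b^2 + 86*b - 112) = b^2 - 10*b + 16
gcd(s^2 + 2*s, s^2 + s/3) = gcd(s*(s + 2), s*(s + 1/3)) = s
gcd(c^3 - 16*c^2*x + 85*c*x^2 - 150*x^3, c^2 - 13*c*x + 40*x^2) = -c + 5*x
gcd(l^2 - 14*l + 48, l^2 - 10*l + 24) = l - 6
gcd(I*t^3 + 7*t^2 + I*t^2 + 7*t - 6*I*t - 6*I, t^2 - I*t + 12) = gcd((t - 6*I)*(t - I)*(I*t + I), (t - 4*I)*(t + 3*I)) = 1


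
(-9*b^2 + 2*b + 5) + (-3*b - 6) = -9*b^2 - b - 1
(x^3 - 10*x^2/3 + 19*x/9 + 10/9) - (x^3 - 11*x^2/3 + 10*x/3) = x^2/3 - 11*x/9 + 10/9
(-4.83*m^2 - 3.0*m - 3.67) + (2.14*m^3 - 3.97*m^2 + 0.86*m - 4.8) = 2.14*m^3 - 8.8*m^2 - 2.14*m - 8.47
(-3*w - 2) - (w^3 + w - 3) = -w^3 - 4*w + 1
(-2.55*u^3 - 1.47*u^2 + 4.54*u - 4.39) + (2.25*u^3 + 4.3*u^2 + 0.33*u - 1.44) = -0.3*u^3 + 2.83*u^2 + 4.87*u - 5.83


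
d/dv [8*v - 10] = 8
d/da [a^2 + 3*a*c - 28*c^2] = 2*a + 3*c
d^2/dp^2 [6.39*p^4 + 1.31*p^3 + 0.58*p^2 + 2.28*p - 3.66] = 76.68*p^2 + 7.86*p + 1.16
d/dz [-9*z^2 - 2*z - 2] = -18*z - 2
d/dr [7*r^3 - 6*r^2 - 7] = 3*r*(7*r - 4)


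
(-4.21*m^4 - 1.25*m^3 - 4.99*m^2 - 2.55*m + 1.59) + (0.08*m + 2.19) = -4.21*m^4 - 1.25*m^3 - 4.99*m^2 - 2.47*m + 3.78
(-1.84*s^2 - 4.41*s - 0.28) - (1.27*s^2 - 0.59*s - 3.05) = -3.11*s^2 - 3.82*s + 2.77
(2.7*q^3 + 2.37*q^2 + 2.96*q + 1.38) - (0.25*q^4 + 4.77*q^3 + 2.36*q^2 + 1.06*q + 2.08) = -0.25*q^4 - 2.07*q^3 + 0.0100000000000002*q^2 + 1.9*q - 0.7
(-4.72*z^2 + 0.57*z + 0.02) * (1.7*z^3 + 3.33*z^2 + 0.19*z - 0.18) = -8.024*z^5 - 14.7486*z^4 + 1.0353*z^3 + 1.0245*z^2 - 0.0988*z - 0.0036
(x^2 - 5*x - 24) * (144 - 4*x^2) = -4*x^4 + 20*x^3 + 240*x^2 - 720*x - 3456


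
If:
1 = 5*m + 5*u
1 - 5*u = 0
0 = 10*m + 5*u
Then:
No Solution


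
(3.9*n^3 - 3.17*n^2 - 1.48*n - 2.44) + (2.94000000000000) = 3.9*n^3 - 3.17*n^2 - 1.48*n + 0.5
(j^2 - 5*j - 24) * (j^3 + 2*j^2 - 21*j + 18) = j^5 - 3*j^4 - 55*j^3 + 75*j^2 + 414*j - 432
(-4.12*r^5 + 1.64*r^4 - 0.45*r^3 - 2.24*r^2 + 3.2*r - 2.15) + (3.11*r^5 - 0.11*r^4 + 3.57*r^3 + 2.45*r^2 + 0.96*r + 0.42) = -1.01*r^5 + 1.53*r^4 + 3.12*r^3 + 0.21*r^2 + 4.16*r - 1.73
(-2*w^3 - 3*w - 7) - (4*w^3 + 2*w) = -6*w^3 - 5*w - 7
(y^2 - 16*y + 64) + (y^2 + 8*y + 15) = 2*y^2 - 8*y + 79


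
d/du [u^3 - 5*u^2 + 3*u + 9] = 3*u^2 - 10*u + 3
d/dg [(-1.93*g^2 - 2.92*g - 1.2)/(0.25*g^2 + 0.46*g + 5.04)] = (-0.1578*g^2 - 18.8544*g - 14.1648)/(0.0625*g^4 + 0.23*g^3 + 2.7316*g^2 + 4.6368*g + 25.4016)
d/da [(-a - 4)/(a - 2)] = 6/(a - 2)^2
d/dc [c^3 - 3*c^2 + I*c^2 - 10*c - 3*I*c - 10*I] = 3*c^2 + 2*c*(-3 + I) - 10 - 3*I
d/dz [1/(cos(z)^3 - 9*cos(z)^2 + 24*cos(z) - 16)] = 3*(cos(z) - 2)*sin(z)/((cos(z) - 4)^3*(cos(z) - 1)^2)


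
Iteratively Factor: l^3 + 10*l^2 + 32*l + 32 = (l + 4)*(l^2 + 6*l + 8) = (l + 4)^2*(l + 2)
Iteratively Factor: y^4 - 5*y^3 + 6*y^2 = (y)*(y^3 - 5*y^2 + 6*y) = y^2*(y^2 - 5*y + 6) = y^2*(y - 2)*(y - 3)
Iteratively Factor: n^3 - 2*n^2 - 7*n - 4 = (n + 1)*(n^2 - 3*n - 4) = (n + 1)^2*(n - 4)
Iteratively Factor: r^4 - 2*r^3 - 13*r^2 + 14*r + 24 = (r + 1)*(r^3 - 3*r^2 - 10*r + 24) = (r - 2)*(r + 1)*(r^2 - r - 12) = (r - 2)*(r + 1)*(r + 3)*(r - 4)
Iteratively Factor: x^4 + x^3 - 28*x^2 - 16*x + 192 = (x - 4)*(x^3 + 5*x^2 - 8*x - 48) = (x - 4)*(x + 4)*(x^2 + x - 12) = (x - 4)*(x + 4)^2*(x - 3)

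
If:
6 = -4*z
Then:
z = -3/2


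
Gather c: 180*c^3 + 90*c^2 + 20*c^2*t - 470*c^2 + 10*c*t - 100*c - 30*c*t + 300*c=180*c^3 + c^2*(20*t - 380) + c*(200 - 20*t)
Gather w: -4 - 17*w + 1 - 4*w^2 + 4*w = -4*w^2 - 13*w - 3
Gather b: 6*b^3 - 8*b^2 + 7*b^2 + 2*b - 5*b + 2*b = 6*b^3 - b^2 - b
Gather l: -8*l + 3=3 - 8*l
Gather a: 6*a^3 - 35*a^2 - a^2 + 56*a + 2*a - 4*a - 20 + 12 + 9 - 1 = 6*a^3 - 36*a^2 + 54*a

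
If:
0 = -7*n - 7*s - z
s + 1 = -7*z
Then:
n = 48*z/7 + 1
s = -7*z - 1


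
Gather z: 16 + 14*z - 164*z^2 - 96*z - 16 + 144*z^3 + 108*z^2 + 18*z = 144*z^3 - 56*z^2 - 64*z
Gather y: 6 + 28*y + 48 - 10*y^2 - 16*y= -10*y^2 + 12*y + 54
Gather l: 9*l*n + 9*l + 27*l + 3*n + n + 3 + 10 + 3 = l*(9*n + 36) + 4*n + 16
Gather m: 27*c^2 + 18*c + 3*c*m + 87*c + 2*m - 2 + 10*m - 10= 27*c^2 + 105*c + m*(3*c + 12) - 12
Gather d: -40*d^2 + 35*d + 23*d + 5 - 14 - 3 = -40*d^2 + 58*d - 12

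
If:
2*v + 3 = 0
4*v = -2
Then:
No Solution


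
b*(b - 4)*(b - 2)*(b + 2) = b^4 - 4*b^3 - 4*b^2 + 16*b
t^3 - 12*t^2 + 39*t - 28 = (t - 7)*(t - 4)*(t - 1)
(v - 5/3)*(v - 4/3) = v^2 - 3*v + 20/9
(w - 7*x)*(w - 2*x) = w^2 - 9*w*x + 14*x^2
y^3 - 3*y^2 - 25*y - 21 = (y - 7)*(y + 1)*(y + 3)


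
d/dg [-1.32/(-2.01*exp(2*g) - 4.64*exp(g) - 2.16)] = (-5.3064*exp(g) - 6.1248)*exp(g)/(2.01*exp(2*g) + 4.64*exp(g) + 2.16)^2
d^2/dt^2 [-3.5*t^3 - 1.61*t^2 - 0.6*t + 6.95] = -21.0*t - 3.22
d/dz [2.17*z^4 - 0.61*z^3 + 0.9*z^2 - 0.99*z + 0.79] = 8.68*z^3 - 1.83*z^2 + 1.8*z - 0.99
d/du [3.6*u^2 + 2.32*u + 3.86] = 7.2*u + 2.32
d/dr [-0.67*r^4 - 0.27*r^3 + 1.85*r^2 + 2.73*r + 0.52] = -2.68*r^3 - 0.81*r^2 + 3.7*r + 2.73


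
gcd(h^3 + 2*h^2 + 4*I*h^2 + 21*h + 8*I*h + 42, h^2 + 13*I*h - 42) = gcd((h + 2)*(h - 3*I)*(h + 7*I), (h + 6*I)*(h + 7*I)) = h + 7*I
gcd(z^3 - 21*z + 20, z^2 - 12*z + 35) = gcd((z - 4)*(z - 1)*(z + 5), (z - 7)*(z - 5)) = 1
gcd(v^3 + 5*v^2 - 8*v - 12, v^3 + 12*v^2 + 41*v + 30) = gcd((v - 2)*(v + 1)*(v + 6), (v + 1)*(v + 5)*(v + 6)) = v^2 + 7*v + 6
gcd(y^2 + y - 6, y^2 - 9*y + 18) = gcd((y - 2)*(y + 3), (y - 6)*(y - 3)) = 1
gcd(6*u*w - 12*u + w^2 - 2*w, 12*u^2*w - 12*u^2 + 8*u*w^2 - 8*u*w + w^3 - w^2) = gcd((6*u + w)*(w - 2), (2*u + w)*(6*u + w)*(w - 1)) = 6*u + w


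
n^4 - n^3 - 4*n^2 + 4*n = n*(n - 2)*(n - 1)*(n + 2)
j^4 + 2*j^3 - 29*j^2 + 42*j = j*(j - 3)*(j - 2)*(j + 7)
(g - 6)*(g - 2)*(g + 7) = g^3 - g^2 - 44*g + 84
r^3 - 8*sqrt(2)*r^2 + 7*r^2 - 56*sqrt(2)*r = r*(r + 7)*(r - 8*sqrt(2))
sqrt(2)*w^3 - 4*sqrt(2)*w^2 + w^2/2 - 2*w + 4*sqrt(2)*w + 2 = (w - 2)^2*(sqrt(2)*w + 1/2)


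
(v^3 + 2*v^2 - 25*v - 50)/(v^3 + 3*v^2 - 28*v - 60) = (v + 5)/(v + 6)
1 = 1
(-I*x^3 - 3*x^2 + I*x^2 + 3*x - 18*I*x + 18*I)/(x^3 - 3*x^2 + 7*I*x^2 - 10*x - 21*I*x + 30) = (-I*x^3 + x^2*(-3 + I) + x*(3 - 18*I) + 18*I)/(x^3 + x^2*(-3 + 7*I) + x*(-10 - 21*I) + 30)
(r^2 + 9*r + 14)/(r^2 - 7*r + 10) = (r^2 + 9*r + 14)/(r^2 - 7*r + 10)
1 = 1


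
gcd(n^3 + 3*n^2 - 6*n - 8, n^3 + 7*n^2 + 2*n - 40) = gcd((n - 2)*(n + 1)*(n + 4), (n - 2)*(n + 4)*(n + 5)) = n^2 + 2*n - 8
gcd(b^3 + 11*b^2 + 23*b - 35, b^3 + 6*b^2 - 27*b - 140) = b + 7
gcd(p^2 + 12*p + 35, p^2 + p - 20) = p + 5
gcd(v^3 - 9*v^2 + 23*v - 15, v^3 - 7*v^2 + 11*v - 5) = v^2 - 6*v + 5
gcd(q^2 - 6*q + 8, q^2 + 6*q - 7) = 1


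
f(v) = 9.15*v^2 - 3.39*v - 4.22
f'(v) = 18.3*v - 3.39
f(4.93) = 201.46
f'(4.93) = 86.83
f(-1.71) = 28.33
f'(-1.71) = -34.68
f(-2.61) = 66.96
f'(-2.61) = -51.15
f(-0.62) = 1.40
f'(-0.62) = -14.74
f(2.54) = 46.20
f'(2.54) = 43.09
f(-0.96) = 7.47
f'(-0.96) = -20.96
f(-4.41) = 188.68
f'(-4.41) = -84.09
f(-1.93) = 36.41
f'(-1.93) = -38.71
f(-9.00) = 767.44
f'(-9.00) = -168.09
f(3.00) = 67.96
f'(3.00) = 51.51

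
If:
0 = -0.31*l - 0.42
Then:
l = -1.35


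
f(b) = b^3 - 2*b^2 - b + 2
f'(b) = 3*b^2 - 4*b - 1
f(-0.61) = 1.64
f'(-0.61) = 2.56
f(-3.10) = -43.91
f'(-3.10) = 40.23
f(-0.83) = 0.88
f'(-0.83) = 4.39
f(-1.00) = 0.00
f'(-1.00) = 6.00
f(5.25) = 86.33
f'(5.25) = 60.69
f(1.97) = -0.09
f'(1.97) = 2.76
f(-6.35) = -328.34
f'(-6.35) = 145.37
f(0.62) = 0.85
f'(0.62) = -2.33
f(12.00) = 1430.00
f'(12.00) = 383.00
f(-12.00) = -2002.00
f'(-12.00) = 479.00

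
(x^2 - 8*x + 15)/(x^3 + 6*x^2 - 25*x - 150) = (x - 3)/(x^2 + 11*x + 30)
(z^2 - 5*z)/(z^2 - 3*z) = (z - 5)/(z - 3)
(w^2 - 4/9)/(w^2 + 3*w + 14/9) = (3*w - 2)/(3*w + 7)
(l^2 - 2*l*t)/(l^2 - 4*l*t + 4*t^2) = l/(l - 2*t)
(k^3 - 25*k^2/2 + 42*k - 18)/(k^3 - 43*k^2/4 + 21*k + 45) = 2*(2*k - 1)/(4*k + 5)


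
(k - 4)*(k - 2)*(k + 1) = k^3 - 5*k^2 + 2*k + 8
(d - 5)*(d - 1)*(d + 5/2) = d^3 - 7*d^2/2 - 10*d + 25/2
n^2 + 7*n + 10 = (n + 2)*(n + 5)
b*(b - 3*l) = b^2 - 3*b*l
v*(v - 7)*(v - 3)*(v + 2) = v^4 - 8*v^3 + v^2 + 42*v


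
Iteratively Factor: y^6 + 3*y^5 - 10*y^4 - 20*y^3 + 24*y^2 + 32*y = (y + 2)*(y^5 + y^4 - 12*y^3 + 4*y^2 + 16*y) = (y - 2)*(y + 2)*(y^4 + 3*y^3 - 6*y^2 - 8*y) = (y - 2)^2*(y + 2)*(y^3 + 5*y^2 + 4*y) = (y - 2)^2*(y + 2)*(y + 4)*(y^2 + y) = (y - 2)^2*(y + 1)*(y + 2)*(y + 4)*(y)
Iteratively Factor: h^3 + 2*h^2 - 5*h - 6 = (h + 1)*(h^2 + h - 6) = (h + 1)*(h + 3)*(h - 2)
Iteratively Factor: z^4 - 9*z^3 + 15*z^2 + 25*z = (z + 1)*(z^3 - 10*z^2 + 25*z) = z*(z + 1)*(z^2 - 10*z + 25) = z*(z - 5)*(z + 1)*(z - 5)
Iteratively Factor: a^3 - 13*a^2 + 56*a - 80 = (a - 5)*(a^2 - 8*a + 16) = (a - 5)*(a - 4)*(a - 4)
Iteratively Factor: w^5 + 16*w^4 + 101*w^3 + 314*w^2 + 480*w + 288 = (w + 2)*(w^4 + 14*w^3 + 73*w^2 + 168*w + 144) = (w + 2)*(w + 3)*(w^3 + 11*w^2 + 40*w + 48) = (w + 2)*(w + 3)*(w + 4)*(w^2 + 7*w + 12) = (w + 2)*(w + 3)^2*(w + 4)*(w + 4)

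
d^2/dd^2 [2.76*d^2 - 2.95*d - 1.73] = 5.52000000000000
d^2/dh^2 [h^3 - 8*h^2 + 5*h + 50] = 6*h - 16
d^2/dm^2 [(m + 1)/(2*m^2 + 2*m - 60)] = ((m + 1)*(2*m + 1)^2 - (3*m + 2)*(m^2 + m - 30))/(m^2 + m - 30)^3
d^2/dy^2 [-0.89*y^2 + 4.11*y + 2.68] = -1.78000000000000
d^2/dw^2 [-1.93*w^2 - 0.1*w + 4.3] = -3.86000000000000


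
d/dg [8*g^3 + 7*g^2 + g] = 24*g^2 + 14*g + 1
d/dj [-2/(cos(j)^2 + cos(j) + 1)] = -2*(2*cos(j) + 1)*sin(j)/(cos(j)^2 + cos(j) + 1)^2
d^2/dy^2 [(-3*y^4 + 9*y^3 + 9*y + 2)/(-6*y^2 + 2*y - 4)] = (27*y^6 - 27*y^5 + 63*y^4 - 84*y^3 + 72*y^2 + 72*y - 8)/(27*y^6 - 27*y^5 + 63*y^4 - 37*y^3 + 42*y^2 - 12*y + 8)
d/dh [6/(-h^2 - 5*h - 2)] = 6*(2*h + 5)/(h^2 + 5*h + 2)^2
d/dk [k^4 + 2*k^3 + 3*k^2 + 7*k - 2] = 4*k^3 + 6*k^2 + 6*k + 7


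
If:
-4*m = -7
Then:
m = 7/4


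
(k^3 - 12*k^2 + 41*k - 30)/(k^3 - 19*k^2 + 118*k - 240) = (k - 1)/(k - 8)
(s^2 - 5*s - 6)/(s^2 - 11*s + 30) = (s + 1)/(s - 5)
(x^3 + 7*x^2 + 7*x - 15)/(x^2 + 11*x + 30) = (x^2 + 2*x - 3)/(x + 6)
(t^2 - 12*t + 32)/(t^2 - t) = (t^2 - 12*t + 32)/(t*(t - 1))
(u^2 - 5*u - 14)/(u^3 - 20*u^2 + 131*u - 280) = (u + 2)/(u^2 - 13*u + 40)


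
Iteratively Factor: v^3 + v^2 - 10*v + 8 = (v + 4)*(v^2 - 3*v + 2) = (v - 1)*(v + 4)*(v - 2)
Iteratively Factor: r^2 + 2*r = (r)*(r + 2)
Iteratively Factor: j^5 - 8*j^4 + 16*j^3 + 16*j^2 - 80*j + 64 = (j - 2)*(j^4 - 6*j^3 + 4*j^2 + 24*j - 32) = (j - 2)^2*(j^3 - 4*j^2 - 4*j + 16) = (j - 2)^3*(j^2 - 2*j - 8) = (j - 4)*(j - 2)^3*(j + 2)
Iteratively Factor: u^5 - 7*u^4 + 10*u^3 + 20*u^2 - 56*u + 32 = (u - 4)*(u^4 - 3*u^3 - 2*u^2 + 12*u - 8) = (u - 4)*(u - 2)*(u^3 - u^2 - 4*u + 4) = (u - 4)*(u - 2)*(u + 2)*(u^2 - 3*u + 2) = (u - 4)*(u - 2)^2*(u + 2)*(u - 1)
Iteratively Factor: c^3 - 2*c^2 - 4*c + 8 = (c + 2)*(c^2 - 4*c + 4) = (c - 2)*(c + 2)*(c - 2)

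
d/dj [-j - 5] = -1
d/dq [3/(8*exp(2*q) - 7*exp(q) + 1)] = (21 - 48*exp(q))*exp(q)/(8*exp(2*q) - 7*exp(q) + 1)^2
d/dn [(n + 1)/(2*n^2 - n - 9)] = (2*n^2 - n - (n + 1)*(4*n - 1) - 9)/(-2*n^2 + n + 9)^2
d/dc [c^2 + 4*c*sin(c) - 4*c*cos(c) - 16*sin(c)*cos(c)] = 4*sqrt(2)*c*sin(c + pi/4) + 2*c - 16*cos(2*c) - 4*sqrt(2)*cos(c + pi/4)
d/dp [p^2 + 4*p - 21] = 2*p + 4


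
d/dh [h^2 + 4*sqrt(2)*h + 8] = 2*h + 4*sqrt(2)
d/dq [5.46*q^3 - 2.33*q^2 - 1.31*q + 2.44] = 16.38*q^2 - 4.66*q - 1.31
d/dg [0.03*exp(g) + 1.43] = 0.03*exp(g)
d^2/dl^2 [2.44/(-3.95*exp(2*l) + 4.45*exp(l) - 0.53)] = (-2.44*(7.9*exp(l) - 4.45)*(15.8*exp(l) - 8.9)*exp(l) + (38.552*exp(l) - 10.858)*(3.95*exp(2*l) - 4.45*exp(l) + 0.53))*exp(l)/(3.95*exp(2*l) - 4.45*exp(l) + 0.53)^3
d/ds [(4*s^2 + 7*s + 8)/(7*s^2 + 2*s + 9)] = (-41*s^2 - 40*s + 47)/(49*s^4 + 28*s^3 + 130*s^2 + 36*s + 81)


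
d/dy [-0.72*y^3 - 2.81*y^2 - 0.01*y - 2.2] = -2.16*y^2 - 5.62*y - 0.01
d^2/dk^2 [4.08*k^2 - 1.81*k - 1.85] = 8.16000000000000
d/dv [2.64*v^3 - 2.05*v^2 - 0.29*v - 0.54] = 7.92*v^2 - 4.1*v - 0.29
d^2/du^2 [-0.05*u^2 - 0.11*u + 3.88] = -0.100000000000000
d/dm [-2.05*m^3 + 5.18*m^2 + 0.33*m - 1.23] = -6.15*m^2 + 10.36*m + 0.33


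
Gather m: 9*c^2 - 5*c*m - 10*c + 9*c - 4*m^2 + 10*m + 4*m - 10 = 9*c^2 - c - 4*m^2 + m*(14 - 5*c) - 10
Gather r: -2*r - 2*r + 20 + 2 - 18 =4 - 4*r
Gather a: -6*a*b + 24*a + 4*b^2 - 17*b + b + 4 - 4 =a*(24 - 6*b) + 4*b^2 - 16*b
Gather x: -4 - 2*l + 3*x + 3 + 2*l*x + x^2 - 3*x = 2*l*x - 2*l + x^2 - 1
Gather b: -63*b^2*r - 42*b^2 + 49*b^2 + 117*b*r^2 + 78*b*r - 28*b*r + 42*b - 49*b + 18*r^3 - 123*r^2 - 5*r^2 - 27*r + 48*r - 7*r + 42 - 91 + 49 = b^2*(7 - 63*r) + b*(117*r^2 + 50*r - 7) + 18*r^3 - 128*r^2 + 14*r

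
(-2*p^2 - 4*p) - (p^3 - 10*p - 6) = -p^3 - 2*p^2 + 6*p + 6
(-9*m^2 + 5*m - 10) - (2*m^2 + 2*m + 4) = -11*m^2 + 3*m - 14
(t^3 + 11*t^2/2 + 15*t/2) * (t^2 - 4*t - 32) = t^5 + 3*t^4/2 - 93*t^3/2 - 206*t^2 - 240*t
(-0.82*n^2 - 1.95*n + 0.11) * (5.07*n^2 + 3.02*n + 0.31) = -4.1574*n^4 - 12.3629*n^3 - 5.5855*n^2 - 0.2723*n + 0.0341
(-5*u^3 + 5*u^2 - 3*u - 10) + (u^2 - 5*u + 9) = -5*u^3 + 6*u^2 - 8*u - 1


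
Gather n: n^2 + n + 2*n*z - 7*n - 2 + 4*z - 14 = n^2 + n*(2*z - 6) + 4*z - 16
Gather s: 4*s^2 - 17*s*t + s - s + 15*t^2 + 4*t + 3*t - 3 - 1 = 4*s^2 - 17*s*t + 15*t^2 + 7*t - 4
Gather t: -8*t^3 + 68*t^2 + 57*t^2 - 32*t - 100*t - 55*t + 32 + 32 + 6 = -8*t^3 + 125*t^2 - 187*t + 70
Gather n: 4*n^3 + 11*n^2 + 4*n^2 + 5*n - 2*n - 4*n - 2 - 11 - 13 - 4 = 4*n^3 + 15*n^2 - n - 30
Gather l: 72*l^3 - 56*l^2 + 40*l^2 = 72*l^3 - 16*l^2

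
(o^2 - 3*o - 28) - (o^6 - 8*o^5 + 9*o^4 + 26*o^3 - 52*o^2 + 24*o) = -o^6 + 8*o^5 - 9*o^4 - 26*o^3 + 53*o^2 - 27*o - 28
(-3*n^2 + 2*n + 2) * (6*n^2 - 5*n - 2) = -18*n^4 + 27*n^3 + 8*n^2 - 14*n - 4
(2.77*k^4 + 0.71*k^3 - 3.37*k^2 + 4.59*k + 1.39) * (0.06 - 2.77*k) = -7.6729*k^5 - 1.8005*k^4 + 9.3775*k^3 - 12.9165*k^2 - 3.5749*k + 0.0834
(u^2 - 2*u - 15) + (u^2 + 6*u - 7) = 2*u^2 + 4*u - 22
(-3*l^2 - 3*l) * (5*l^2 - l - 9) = -15*l^4 - 12*l^3 + 30*l^2 + 27*l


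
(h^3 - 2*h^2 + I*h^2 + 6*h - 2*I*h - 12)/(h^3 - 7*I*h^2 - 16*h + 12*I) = (h^2 + h*(-2 + 3*I) - 6*I)/(h^2 - 5*I*h - 6)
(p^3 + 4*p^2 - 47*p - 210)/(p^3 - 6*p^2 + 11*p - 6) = (p^3 + 4*p^2 - 47*p - 210)/(p^3 - 6*p^2 + 11*p - 6)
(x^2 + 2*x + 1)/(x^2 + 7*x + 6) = (x + 1)/(x + 6)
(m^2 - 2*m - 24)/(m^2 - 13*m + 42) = (m + 4)/(m - 7)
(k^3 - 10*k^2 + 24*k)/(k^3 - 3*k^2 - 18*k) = (k - 4)/(k + 3)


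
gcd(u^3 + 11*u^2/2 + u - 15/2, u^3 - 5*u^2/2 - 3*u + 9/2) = u^2 + u/2 - 3/2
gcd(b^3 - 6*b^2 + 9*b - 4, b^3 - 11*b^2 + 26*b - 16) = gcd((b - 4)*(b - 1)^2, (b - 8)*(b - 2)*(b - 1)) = b - 1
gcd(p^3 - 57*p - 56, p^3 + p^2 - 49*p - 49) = p^2 + 8*p + 7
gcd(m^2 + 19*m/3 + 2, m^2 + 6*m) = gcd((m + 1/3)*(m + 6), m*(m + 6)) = m + 6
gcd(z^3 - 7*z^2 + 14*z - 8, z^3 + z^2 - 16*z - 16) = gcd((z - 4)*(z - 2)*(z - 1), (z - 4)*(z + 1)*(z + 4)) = z - 4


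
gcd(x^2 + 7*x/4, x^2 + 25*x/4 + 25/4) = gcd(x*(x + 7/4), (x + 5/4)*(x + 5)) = 1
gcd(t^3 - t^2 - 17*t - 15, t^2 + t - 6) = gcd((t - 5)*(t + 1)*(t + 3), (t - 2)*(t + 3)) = t + 3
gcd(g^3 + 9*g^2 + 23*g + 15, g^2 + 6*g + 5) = g^2 + 6*g + 5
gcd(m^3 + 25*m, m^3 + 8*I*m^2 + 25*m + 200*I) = m^2 + 25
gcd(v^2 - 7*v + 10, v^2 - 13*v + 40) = v - 5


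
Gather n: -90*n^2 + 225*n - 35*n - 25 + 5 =-90*n^2 + 190*n - 20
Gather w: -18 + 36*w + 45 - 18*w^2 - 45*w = -18*w^2 - 9*w + 27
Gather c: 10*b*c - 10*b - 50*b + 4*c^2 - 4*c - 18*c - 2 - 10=-60*b + 4*c^2 + c*(10*b - 22) - 12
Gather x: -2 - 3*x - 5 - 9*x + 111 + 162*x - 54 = 150*x + 50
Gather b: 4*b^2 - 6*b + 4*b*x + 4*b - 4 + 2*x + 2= 4*b^2 + b*(4*x - 2) + 2*x - 2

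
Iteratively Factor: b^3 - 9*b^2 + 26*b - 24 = (b - 4)*(b^2 - 5*b + 6) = (b - 4)*(b - 3)*(b - 2)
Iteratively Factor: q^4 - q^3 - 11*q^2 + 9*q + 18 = (q - 3)*(q^3 + 2*q^2 - 5*q - 6) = (q - 3)*(q + 3)*(q^2 - q - 2) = (q - 3)*(q + 1)*(q + 3)*(q - 2)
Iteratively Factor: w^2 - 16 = (w + 4)*(w - 4)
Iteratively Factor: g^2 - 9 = (g + 3)*(g - 3)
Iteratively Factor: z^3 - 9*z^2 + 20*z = (z - 5)*(z^2 - 4*z) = z*(z - 5)*(z - 4)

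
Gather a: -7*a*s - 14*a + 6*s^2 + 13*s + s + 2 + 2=a*(-7*s - 14) + 6*s^2 + 14*s + 4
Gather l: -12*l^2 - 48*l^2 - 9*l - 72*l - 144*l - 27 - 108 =-60*l^2 - 225*l - 135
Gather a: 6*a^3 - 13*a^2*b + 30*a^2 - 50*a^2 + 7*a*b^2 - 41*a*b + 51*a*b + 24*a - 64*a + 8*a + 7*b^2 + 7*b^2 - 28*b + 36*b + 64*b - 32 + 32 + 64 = 6*a^3 + a^2*(-13*b - 20) + a*(7*b^2 + 10*b - 32) + 14*b^2 + 72*b + 64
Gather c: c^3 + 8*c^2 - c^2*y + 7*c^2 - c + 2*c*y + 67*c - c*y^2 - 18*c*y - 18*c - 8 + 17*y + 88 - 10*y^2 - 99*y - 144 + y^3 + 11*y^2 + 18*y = c^3 + c^2*(15 - y) + c*(-y^2 - 16*y + 48) + y^3 + y^2 - 64*y - 64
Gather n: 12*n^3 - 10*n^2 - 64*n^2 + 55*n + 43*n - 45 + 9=12*n^3 - 74*n^2 + 98*n - 36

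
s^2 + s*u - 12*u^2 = (s - 3*u)*(s + 4*u)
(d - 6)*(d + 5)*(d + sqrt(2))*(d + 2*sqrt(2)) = d^4 - d^3 + 3*sqrt(2)*d^3 - 26*d^2 - 3*sqrt(2)*d^2 - 90*sqrt(2)*d - 4*d - 120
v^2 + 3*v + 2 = (v + 1)*(v + 2)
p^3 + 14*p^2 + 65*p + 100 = (p + 4)*(p + 5)^2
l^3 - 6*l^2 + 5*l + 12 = (l - 4)*(l - 3)*(l + 1)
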